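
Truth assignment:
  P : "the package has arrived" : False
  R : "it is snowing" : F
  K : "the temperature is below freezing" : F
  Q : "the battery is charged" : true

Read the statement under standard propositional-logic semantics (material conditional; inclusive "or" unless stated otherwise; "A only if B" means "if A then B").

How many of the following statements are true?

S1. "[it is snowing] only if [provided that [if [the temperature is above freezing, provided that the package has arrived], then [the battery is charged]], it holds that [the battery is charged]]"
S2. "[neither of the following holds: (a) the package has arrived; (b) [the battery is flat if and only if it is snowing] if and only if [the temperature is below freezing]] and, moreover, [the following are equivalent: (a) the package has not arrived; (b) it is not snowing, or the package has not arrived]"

2

S1: In symbols: R -> (((P -> ~K) -> Q) -> Q)

~K = ~F = T
P -> ~K = F -> T = T
(P -> ~K) -> Q = T -> T = T
((P -> ~K) -> Q) -> Q = T -> T = T
R -> (((P -> ~K) -> Q) -> Q) = F -> T = T
Hence S1 is true.

S2: This is (P nor ((~Q <-> R) <-> K)) & (~P <-> (~R | ~P)).

~Q = ~T = F
~Q <-> R = F <-> F = T
(~Q <-> R) <-> K = T <-> F = F
P nor ((~Q <-> R) <-> K) = F nor F = T
~P = ~F = T
~R = ~F = T
~P = ~F = T
~R | ~P = T | T = T
~P <-> (~R | ~P) = T <-> T = T
(P nor ((~Q <-> R) <-> K)) & (~P <-> (~R | ~P)) = T & T = T
So S2 is true.

True statements: 2.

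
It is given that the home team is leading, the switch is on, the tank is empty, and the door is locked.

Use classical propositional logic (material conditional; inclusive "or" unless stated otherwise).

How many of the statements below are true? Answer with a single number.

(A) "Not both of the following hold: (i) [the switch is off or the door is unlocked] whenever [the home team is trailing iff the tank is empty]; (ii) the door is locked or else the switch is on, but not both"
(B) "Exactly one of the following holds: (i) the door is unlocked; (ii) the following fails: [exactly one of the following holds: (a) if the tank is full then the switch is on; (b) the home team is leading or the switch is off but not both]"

2

Let P = "the home team is leading" (T), R = "the tank is full" (F), Q = "the switch is on" (T), S = "the door is locked" (T).

(A): Formalization: ((¬P ↔ ¬R) → (¬Q ∨ ¬S)) ↑ (S ⊕ Q)

¬P = ¬T = F
¬R = ¬F = T
¬P ↔ ¬R = F ↔ T = F
¬Q = ¬T = F
¬S = ¬T = F
¬Q ∨ ¬S = F ∨ F = F
(¬P ↔ ¬R) → (¬Q ∨ ¬S) = F → F = T
S ⊕ Q = T ⊕ T = F
((¬P ↔ ¬R) → (¬Q ∨ ¬S)) ↑ (S ⊕ Q) = T ↑ F = T
So (A) is true.

(B): Parsed as ¬S ⊕ ¬((R → Q) ⊕ (P ⊕ ¬Q))

¬S = ¬T = F
R → Q = F → T = T
¬Q = ¬T = F
P ⊕ ¬Q = T ⊕ F = T
(R → Q) ⊕ (P ⊕ ¬Q) = T ⊕ T = F
¬((R → Q) ⊕ (P ⊕ ¬Q)) = ¬F = T
¬S ⊕ ¬((R → Q) ⊕ (P ⊕ ¬Q)) = F ⊕ T = T
So (B) is true.

Count: 2.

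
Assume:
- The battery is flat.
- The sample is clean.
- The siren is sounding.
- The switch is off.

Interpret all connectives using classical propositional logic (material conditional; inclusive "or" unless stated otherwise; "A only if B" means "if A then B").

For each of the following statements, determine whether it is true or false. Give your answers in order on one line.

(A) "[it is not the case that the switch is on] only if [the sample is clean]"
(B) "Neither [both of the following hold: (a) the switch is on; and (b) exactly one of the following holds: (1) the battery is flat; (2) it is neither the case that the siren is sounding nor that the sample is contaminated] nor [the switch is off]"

Let R = "the switch is on" (False), W = "the sample is contaminated" (False), P = "the battery is charged" (False), D = "the siren is sounding" (True).

(A): In symbols: not R -> not W

not R = not False = True
not W = not False = True
not R -> not W = True -> True = True
Hence (A) is true.

(B): Parsed as (R and (not P xor (D nor W))) nor not R

not P = not False = True
D nor W = True nor False = False
not P xor (D nor W) = True xor False = True
R and (not P xor (D nor W)) = False and True = False
not R = not False = True
(R and (not P xor (D nor W))) nor not R = False nor True = False
So (B) is false.

(A) T / (B) F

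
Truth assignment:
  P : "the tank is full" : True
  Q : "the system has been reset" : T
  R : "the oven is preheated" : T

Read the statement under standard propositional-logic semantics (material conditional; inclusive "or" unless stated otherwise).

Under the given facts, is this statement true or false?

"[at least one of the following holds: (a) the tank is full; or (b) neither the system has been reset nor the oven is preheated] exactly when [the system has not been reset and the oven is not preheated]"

The statement is false.

Parsed as (P ∨ (Q ↓ R)) ↔ (¬Q ∧ ¬R)

Q ↓ R = T ↓ T = F
P ∨ (Q ↓ R) = T ∨ F = T
¬Q = ¬T = F
¬R = ¬T = F
¬Q ∧ ¬R = F ∧ F = F
(P ∨ (Q ↓ R)) ↔ (¬Q ∧ ¬R) = T ↔ F = F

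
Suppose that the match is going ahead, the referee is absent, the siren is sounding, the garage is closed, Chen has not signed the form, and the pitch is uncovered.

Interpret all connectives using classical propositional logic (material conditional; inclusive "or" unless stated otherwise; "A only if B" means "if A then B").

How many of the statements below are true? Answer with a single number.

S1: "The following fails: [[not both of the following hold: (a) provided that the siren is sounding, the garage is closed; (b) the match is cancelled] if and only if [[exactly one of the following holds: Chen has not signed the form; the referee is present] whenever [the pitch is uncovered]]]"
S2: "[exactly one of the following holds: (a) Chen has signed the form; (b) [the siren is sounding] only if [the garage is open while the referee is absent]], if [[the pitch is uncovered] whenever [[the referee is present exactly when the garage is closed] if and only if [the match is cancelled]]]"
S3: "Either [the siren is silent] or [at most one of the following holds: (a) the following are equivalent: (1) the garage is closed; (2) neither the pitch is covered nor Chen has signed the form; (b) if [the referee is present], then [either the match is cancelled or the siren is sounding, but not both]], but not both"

0

Let R = "the siren is sounding" (True), S = "the garage is closed" (True), P = "the match is cancelled" (False), V = "the pitch is covered" (False), U = "Chen has signed the form" (False), Q = "the referee is present" (False).

S1: Formalization: not (((R -> S) nand P) iff (not V -> (not U xor Q)))

R -> S = True -> True = True
(R -> S) nand P = True nand False = True
not V = not False = True
not U = not False = True
not U xor Q = True xor False = True
not V -> (not U xor Q) = True -> True = True
((R -> S) nand P) iff (not V -> (not U xor Q)) = True iff True = True
not (((R -> S) nand P) iff (not V -> (not U xor Q))) = not True = False
So S1 is false.

S2: Formalization: (((Q iff S) iff P) -> not V) -> (U xor (R -> (not S and not Q)))

Q iff S = False iff True = False
(Q iff S) iff P = False iff False = True
not V = not False = True
((Q iff S) iff P) -> not V = True -> True = True
not S = not True = False
not Q = not False = True
not S and not Q = False and True = False
R -> (not S and not Q) = True -> False = False
U xor (R -> (not S and not Q)) = False xor False = False
(((Q iff S) iff P) -> not V) -> (U xor (R -> (not S and not Q))) = True -> False = False
Hence S2 is false.

S3: Parsed as not R xor ((S iff (V nor U)) nand (Q -> (P xor R)))

not R = not True = False
V nor U = False nor False = True
S iff (V nor U) = True iff True = True
P xor R = False xor True = True
Q -> (P xor R) = False -> True = True
(S iff (V nor U)) nand (Q -> (P xor R)) = True nand True = False
not R xor ((S iff (V nor U)) nand (Q -> (P xor R))) = False xor False = False
Thus S3 is false.

0 of the 3 statements are true (none).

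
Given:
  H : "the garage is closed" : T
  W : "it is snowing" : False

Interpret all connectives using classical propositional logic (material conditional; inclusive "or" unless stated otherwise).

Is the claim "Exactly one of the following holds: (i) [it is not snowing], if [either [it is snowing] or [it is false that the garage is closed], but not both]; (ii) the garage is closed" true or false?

The statement is false.

Values: W=F, H=T.
Formalization: ((W xor ~H) -> ~W) xor H

~H = ~T = F
W xor ~H = F xor F = F
~W = ~F = T
(W xor ~H) -> ~W = F -> T = T
((W xor ~H) -> ~W) xor H = T xor T = F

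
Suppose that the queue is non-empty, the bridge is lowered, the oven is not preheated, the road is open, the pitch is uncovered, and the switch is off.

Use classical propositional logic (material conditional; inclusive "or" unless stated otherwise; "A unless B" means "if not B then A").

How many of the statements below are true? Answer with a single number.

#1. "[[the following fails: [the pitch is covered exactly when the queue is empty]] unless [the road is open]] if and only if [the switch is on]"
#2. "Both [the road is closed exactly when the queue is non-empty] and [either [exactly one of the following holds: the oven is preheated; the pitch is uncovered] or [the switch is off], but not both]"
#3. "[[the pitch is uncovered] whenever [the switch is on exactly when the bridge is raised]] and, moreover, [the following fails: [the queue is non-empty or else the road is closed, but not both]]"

0

Let U = "the pitch is covered" (False), P = "the queue is empty" (False), S = "the road is closed" (False), V = "the switch is on" (False), R = "the oven is preheated" (False), Q = "the bridge is raised" (False).

#1: Parsed as (not (U iff P) or not S) iff V

U iff P = False iff False = True
not (U iff P) = not True = False
not S = not False = True
not (U iff P) or not S = False or True = True
(not (U iff P) or not S) iff V = True iff False = False
Hence #1 is false.

#2: This is (S iff not P) and ((R xor not U) xor not V).

not P = not False = True
S iff not P = False iff True = False
not U = not False = True
R xor not U = False xor True = True
not V = not False = True
(R xor not U) xor not V = True xor True = False
(S iff not P) and ((R xor not U) xor not V) = False and False = False
Thus #2 is false.

#3: Parsed as ((V iff Q) -> not U) and not (not P xor S)

V iff Q = False iff False = True
not U = not False = True
(V iff Q) -> not U = True -> True = True
not P = not False = True
not P xor S = True xor False = True
not (not P xor S) = not True = False
((V iff Q) -> not U) and not (not P xor S) = True and False = False
Thus #3 is false.

True statements: 0 (none).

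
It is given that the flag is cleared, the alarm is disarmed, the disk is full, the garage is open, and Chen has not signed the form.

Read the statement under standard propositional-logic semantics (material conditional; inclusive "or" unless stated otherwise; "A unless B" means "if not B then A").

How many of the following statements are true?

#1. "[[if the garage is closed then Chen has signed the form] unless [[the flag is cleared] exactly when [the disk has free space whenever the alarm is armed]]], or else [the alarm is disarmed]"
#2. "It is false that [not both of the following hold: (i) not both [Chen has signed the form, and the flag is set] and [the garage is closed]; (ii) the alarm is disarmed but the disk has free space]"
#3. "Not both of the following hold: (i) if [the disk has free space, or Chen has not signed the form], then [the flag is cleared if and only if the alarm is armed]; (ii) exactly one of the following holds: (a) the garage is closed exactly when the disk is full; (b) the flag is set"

Let W = "the garage is closed" (False), V = "Chen has signed the form" (False), L = "the flag is set" (False), H = "the alarm is armed" (False), G = "the disk is full" (True).

#1: This is ((W -> V) or (not L iff (H -> not G))) or not H.

W -> V = False -> False = True
not L = not False = True
not G = not True = False
H -> not G = False -> False = True
not L iff (H -> not G) = True iff True = True
(W -> V) or (not L iff (H -> not G)) = True or True = True
not H = not False = True
((W -> V) or (not L iff (H -> not G))) or not H = True or True = True
So #1 is true.

#2: Parsed as not (((V and L) nand W) nand (not H and not G))

V and L = False and False = False
(V and L) nand W = False nand False = True
not H = not False = True
not G = not True = False
not H and not G = True and False = False
((V and L) nand W) nand (not H and not G) = True nand False = True
not (((V and L) nand W) nand (not H and not G)) = not True = False
Hence #2 is false.

#3: In symbols: ((not G or not V) -> (not L iff H)) nand ((W iff G) xor L)

not G = not True = False
not V = not False = True
not G or not V = False or True = True
not L = not False = True
not L iff H = True iff False = False
(not G or not V) -> (not L iff H) = True -> False = False
W iff G = False iff True = False
(W iff G) xor L = False xor False = False
((not G or not V) -> (not L iff H)) nand ((W iff G) xor L) = False nand False = True
So #3 is true.

Count: 2.

2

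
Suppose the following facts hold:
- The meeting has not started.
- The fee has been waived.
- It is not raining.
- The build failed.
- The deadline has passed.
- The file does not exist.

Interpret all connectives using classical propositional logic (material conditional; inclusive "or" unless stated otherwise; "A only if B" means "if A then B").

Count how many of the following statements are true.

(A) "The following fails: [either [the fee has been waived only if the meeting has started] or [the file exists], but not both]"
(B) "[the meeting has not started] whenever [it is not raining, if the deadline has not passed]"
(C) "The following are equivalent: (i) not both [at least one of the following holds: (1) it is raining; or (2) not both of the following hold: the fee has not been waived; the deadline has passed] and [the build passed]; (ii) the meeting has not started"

Let Q = "the fee has been waived" (T), P = "the meeting has started" (F), V = "the file exists" (F), U = "the deadline has passed" (T), R = "it is raining" (F), S = "the build passed" (F).

(A): This is ~((Q -> P) xor V).

Q -> P = T -> F = F
(Q -> P) xor V = F xor F = F
~((Q -> P) xor V) = ~F = T
Thus (A) is true.

(B): In symbols: (~U -> ~R) -> ~P

~U = ~T = F
~R = ~F = T
~U -> ~R = F -> T = T
~P = ~F = T
(~U -> ~R) -> ~P = T -> T = T
Thus (B) is true.

(C): Parsed as ((R | (~Q nand U)) nand S) <-> ~P

~Q = ~T = F
~Q nand U = F nand T = T
R | (~Q nand U) = F | T = T
(R | (~Q nand U)) nand S = T nand F = T
~P = ~F = T
((R | (~Q nand U)) nand S) <-> ~P = T <-> T = T
Thus (C) is true.

True statements: 3 ((A), (B), (C)).

3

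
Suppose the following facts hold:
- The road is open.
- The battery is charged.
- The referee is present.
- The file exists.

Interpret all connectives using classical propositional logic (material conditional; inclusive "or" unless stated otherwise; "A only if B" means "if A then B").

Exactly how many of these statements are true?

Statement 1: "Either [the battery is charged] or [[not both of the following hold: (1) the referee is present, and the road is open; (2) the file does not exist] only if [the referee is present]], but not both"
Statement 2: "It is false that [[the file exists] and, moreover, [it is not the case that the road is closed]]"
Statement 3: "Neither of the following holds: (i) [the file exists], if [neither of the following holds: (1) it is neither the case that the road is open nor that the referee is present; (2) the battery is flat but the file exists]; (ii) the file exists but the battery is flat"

0

Let R = "the battery is charged" (T), V = "the referee is present" (T), D = "the road is closed" (F), G = "the file exists" (T).

Statement 1: This is R ⊕ (((V ∧ ¬D) ↑ ¬G) → V).

¬D = ¬F = T
V ∧ ¬D = T ∧ T = T
¬G = ¬T = F
(V ∧ ¬D) ↑ ¬G = T ↑ F = T
((V ∧ ¬D) ↑ ¬G) → V = T → T = T
R ⊕ (((V ∧ ¬D) ↑ ¬G) → V) = T ⊕ T = F
So Statement 1 is false.

Statement 2: In symbols: ¬(G ∧ ¬D)

¬D = ¬F = T
G ∧ ¬D = T ∧ T = T
¬(G ∧ ¬D) = ¬T = F
So Statement 2 is false.

Statement 3: Parsed as (((¬D ↓ V) ↓ (¬R ∧ G)) → G) ↓ (G ∧ ¬R)

¬D = ¬F = T
¬D ↓ V = T ↓ T = F
¬R = ¬T = F
¬R ∧ G = F ∧ T = F
(¬D ↓ V) ↓ (¬R ∧ G) = F ↓ F = T
((¬D ↓ V) ↓ (¬R ∧ G)) → G = T → T = T
¬R = ¬T = F
G ∧ ¬R = T ∧ F = F
(((¬D ↓ V) ↓ (¬R ∧ G)) → G) ↓ (G ∧ ¬R) = T ↓ F = F
Thus Statement 3 is false.

Count: 0.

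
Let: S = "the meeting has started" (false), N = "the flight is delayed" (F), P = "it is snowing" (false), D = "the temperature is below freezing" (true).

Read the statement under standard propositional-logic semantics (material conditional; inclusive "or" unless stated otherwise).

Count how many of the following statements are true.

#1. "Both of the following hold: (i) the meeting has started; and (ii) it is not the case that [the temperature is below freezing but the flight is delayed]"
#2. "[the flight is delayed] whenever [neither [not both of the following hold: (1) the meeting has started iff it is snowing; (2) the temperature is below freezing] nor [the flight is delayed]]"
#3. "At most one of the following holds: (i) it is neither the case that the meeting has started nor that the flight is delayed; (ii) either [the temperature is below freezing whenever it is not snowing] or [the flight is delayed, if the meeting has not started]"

0

#1: This is S & ~(D & N).

D & N = T & F = F
~(D & N) = ~F = T
S & ~(D & N) = F & T = F
So #1 is false.

#2: Parsed as (((S <-> P) nand D) nor N) -> N

S <-> P = F <-> F = T
(S <-> P) nand D = T nand T = F
((S <-> P) nand D) nor N = F nor F = T
(((S <-> P) nand D) nor N) -> N = T -> F = F
So #2 is false.

#3: Parsed as (S nor N) nand ((~P -> D) | (~S -> N))

S nor N = F nor F = T
~P = ~F = T
~P -> D = T -> T = T
~S = ~F = T
~S -> N = T -> F = F
(~P -> D) | (~S -> N) = T | F = T
(S nor N) nand ((~P -> D) | (~S -> N)) = T nand T = F
Hence #3 is false.

Count: 0.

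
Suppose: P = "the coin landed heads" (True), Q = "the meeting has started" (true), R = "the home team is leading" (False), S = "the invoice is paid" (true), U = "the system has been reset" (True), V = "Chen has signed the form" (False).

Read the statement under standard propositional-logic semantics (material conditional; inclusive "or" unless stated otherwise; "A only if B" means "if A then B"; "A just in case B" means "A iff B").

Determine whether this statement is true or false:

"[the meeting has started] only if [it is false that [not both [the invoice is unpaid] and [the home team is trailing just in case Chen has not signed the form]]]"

false

Values: Q=T, S=T, R=F, V=F.
In symbols: Q → ¬(¬S ↑ (¬R ↔ ¬V))

¬S = ¬T = F
¬R = ¬F = T
¬V = ¬F = T
¬R ↔ ¬V = T ↔ T = T
¬S ↑ (¬R ↔ ¬V) = F ↑ T = T
¬(¬S ↑ (¬R ↔ ¬V)) = ¬T = F
Q → ¬(¬S ↑ (¬R ↔ ¬V)) = T → F = F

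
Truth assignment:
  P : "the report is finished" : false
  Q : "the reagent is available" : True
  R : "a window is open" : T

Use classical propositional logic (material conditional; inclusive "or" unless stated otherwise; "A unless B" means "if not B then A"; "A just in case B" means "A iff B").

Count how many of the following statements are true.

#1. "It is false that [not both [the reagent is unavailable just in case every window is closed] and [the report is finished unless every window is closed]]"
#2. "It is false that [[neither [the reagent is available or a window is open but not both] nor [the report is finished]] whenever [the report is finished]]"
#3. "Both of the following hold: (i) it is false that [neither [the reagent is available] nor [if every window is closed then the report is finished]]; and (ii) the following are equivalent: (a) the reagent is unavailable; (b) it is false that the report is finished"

#1: Formalization: not ((not Q iff not R) nand (P or not R))

not Q = not True = False
not R = not True = False
not Q iff not R = False iff False = True
not R = not True = False
P or not R = False or False = False
(not Q iff not R) nand (P or not R) = True nand False = True
not ((not Q iff not R) nand (P or not R)) = not True = False
Hence #1 is false.

#2: Formalization: not (P -> ((Q xor R) nor P))

Q xor R = True xor True = False
(Q xor R) nor P = False nor False = True
P -> ((Q xor R) nor P) = False -> True = True
not (P -> ((Q xor R) nor P)) = not True = False
Thus #2 is false.

#3: Parsed as not (Q nor (not R -> P)) and (not Q iff not P)

not R = not True = False
not R -> P = False -> False = True
Q nor (not R -> P) = True nor True = False
not (Q nor (not R -> P)) = not False = True
not Q = not True = False
not P = not False = True
not Q iff not P = False iff True = False
not (Q nor (not R -> P)) and (not Q iff not P) = True and False = False
Thus #3 is false.

True statements: 0 (none).

0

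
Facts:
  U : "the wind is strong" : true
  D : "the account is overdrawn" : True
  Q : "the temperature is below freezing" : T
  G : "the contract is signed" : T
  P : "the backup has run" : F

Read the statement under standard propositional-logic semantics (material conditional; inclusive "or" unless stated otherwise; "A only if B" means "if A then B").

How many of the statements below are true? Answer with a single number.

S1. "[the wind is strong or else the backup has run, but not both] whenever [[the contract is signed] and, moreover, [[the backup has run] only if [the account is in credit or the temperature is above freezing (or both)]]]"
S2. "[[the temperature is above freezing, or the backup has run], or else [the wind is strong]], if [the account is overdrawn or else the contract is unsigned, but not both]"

S1: Formalization: (G and (P -> (not D or not Q))) -> (U xor P)

not D = not True = False
not Q = not True = False
not D or not Q = False or False = False
P -> (not D or not Q) = False -> False = True
G and (P -> (not D or not Q)) = True and True = True
U xor P = True xor False = True
(G and (P -> (not D or not Q))) -> (U xor P) = True -> True = True
Hence S1 is true.

S2: Formalization: (D xor not G) -> ((not Q or P) or U)

not G = not True = False
D xor not G = True xor False = True
not Q = not True = False
not Q or P = False or False = False
(not Q or P) or U = False or True = True
(D xor not G) -> ((not Q or P) or U) = True -> True = True
Thus S2 is true.

True statements: 2 (S1, S2).

2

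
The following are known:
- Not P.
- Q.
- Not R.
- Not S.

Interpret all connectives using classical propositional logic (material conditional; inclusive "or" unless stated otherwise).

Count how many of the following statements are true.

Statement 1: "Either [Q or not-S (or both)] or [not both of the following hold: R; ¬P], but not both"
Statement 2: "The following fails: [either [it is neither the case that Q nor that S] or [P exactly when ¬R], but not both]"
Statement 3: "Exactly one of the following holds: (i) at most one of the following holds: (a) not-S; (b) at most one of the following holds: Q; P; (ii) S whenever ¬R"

1

Statement 1: Parsed as (Q ∨ ¬S) ⊕ (R ↑ ¬P)

¬S = ¬F = T
Q ∨ ¬S = T ∨ T = T
¬P = ¬F = T
R ↑ ¬P = F ↑ T = T
(Q ∨ ¬S) ⊕ (R ↑ ¬P) = T ⊕ T = F
So Statement 1 is false.

Statement 2: This is ¬((Q ↓ S) ⊕ (P ↔ ¬R)).

Q ↓ S = T ↓ F = F
¬R = ¬F = T
P ↔ ¬R = F ↔ T = F
(Q ↓ S) ⊕ (P ↔ ¬R) = F ⊕ F = F
¬((Q ↓ S) ⊕ (P ↔ ¬R)) = ¬F = T
Thus Statement 2 is true.

Statement 3: In symbols: (¬S ↑ (Q ↑ P)) ⊕ (¬R → S)

¬S = ¬F = T
Q ↑ P = T ↑ F = T
¬S ↑ (Q ↑ P) = T ↑ T = F
¬R = ¬F = T
¬R → S = T → F = F
(¬S ↑ (Q ↑ P)) ⊕ (¬R → S) = F ⊕ F = F
So Statement 3 is false.

True statements: 1.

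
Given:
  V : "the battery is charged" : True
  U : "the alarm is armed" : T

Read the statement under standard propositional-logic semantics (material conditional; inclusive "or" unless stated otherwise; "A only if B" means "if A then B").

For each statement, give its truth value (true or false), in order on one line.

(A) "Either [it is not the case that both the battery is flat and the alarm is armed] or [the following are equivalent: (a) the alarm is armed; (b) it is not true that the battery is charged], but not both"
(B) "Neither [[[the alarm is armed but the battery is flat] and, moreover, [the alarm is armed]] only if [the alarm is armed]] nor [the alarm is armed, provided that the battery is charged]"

(A): In symbols: (not V nand U) xor (U iff not V)

not V = not True = False
not V nand U = False nand True = True
not V = not True = False
U iff not V = True iff False = False
(not V nand U) xor (U iff not V) = True xor False = True
Thus (A) is true.

(B): Parsed as (((U and not V) and U) -> U) nor (V -> U)

not V = not True = False
U and not V = True and False = False
(U and not V) and U = False and True = False
((U and not V) and U) -> U = False -> True = True
V -> U = True -> True = True
(((U and not V) and U) -> U) nor (V -> U) = True nor True = False
Thus (B) is false.

(A) True, (B) False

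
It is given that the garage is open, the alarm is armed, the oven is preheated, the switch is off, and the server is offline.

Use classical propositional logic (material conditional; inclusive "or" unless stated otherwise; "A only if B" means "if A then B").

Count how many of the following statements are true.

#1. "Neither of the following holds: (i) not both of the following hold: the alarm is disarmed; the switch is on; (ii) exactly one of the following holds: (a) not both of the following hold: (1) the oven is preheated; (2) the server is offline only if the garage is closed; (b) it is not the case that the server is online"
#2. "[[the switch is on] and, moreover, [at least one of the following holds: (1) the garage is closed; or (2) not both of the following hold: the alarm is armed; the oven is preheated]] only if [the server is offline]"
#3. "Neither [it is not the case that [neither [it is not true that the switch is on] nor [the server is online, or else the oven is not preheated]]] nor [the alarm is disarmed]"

1

Let M = "the alarm is armed" (T), V = "the switch is on" (F), R = "the oven is preheated" (T), D = "the server is online" (F), K = "the garage is closed" (F).

#1: This is (¬M ↑ V) ↓ ((R ↑ (¬D → K)) ⊕ ¬D).

¬M = ¬T = F
¬M ↑ V = F ↑ F = T
¬D = ¬F = T
¬D → K = T → F = F
R ↑ (¬D → K) = T ↑ F = T
¬D = ¬F = T
(R ↑ (¬D → K)) ⊕ ¬D = T ⊕ T = F
(¬M ↑ V) ↓ ((R ↑ (¬D → K)) ⊕ ¬D) = T ↓ F = F
Thus #1 is false.

#2: This is (V ∧ (K ∨ (M ↑ R))) → ¬D.

M ↑ R = T ↑ T = F
K ∨ (M ↑ R) = F ∨ F = F
V ∧ (K ∨ (M ↑ R)) = F ∧ F = F
¬D = ¬F = T
(V ∧ (K ∨ (M ↑ R))) → ¬D = F → T = T
So #2 is true.

#3: Parsed as ¬(¬V ↓ (D ∨ ¬R)) ↓ ¬M

¬V = ¬F = T
¬R = ¬T = F
D ∨ ¬R = F ∨ F = F
¬V ↓ (D ∨ ¬R) = T ↓ F = F
¬(¬V ↓ (D ∨ ¬R)) = ¬F = T
¬M = ¬T = F
¬(¬V ↓ (D ∨ ¬R)) ↓ ¬M = T ↓ F = F
So #3 is false.

1 of the 3 statements is true (#2).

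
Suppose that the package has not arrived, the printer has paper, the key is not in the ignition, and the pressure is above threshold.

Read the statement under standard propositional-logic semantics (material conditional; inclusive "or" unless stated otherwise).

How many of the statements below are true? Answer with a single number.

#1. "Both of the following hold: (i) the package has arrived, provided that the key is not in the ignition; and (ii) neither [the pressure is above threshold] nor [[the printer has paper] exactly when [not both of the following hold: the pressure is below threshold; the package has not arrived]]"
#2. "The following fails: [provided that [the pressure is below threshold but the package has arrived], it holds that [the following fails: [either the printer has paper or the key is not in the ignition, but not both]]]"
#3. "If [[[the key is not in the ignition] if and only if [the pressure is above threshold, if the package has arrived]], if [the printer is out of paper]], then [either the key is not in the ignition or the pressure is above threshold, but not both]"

0

Let R = "the key is in the ignition" (False), P = "the package has arrived" (False), S = "the pressure is above threshold" (True), Q = "the printer has paper" (True).

#1: Formalization: (not R -> P) and (S nor (Q iff (not S nand not P)))

not R = not False = True
not R -> P = True -> False = False
not S = not True = False
not P = not False = True
not S nand not P = False nand True = True
Q iff (not S nand not P) = True iff True = True
S nor (Q iff (not S nand not P)) = True nor True = False
(not R -> P) and (S nor (Q iff (not S nand not P))) = False and False = False
So #1 is false.

#2: Parsed as not ((not S and P) -> not (Q xor not R))

not S = not True = False
not S and P = False and False = False
not R = not False = True
Q xor not R = True xor True = False
not (Q xor not R) = not False = True
(not S and P) -> not (Q xor not R) = False -> True = True
not ((not S and P) -> not (Q xor not R)) = not True = False
Hence #2 is false.

#3: Parsed as (not Q -> (not R iff (P -> S))) -> (not R xor S)

not Q = not True = False
not R = not False = True
P -> S = False -> True = True
not R iff (P -> S) = True iff True = True
not Q -> (not R iff (P -> S)) = False -> True = True
not R = not False = True
not R xor S = True xor True = False
(not Q -> (not R iff (P -> S))) -> (not R xor S) = True -> False = False
Hence #3 is false.

True statements: 0 (none).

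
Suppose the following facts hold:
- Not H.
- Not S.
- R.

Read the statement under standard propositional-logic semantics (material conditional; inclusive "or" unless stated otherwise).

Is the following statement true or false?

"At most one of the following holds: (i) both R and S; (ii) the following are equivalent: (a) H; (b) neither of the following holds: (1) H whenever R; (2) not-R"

The statement is true.

This is (R and S) nand (H iff ((R -> H) nor not R)).

R and S = True and False = False
R -> H = True -> False = False
not R = not True = False
(R -> H) nor not R = False nor False = True
H iff ((R -> H) nor not R) = False iff True = False
(R and S) nand (H iff ((R -> H) nor not R)) = False nand False = True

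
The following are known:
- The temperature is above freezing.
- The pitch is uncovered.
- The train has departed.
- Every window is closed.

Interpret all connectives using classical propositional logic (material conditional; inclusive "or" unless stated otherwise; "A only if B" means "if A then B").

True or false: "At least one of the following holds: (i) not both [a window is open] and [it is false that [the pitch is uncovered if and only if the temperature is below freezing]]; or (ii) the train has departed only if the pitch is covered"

Let S = "a window is open" (False), Q = "the pitch is covered" (False), P = "the temperature is below freezing" (False), R = "the train has departed" (True).
Formalization: (S nand not (not Q iff P)) or (R -> Q)

not Q = not False = True
not Q iff P = True iff False = False
not (not Q iff P) = not False = True
S nand not (not Q iff P) = False nand True = True
R -> Q = True -> False = False
(S nand not (not Q iff P)) or (R -> Q) = True or False = True

True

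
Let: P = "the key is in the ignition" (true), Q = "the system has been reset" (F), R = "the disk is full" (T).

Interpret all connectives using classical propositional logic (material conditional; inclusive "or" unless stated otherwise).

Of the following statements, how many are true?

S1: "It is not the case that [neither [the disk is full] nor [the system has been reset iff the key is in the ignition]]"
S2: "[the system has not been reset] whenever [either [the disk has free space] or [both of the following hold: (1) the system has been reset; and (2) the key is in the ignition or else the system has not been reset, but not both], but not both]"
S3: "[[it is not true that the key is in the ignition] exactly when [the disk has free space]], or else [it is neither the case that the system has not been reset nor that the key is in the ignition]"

3

S1: Formalization: ¬(R ↓ (Q ↔ P))

Q ↔ P = F ↔ T = F
R ↓ (Q ↔ P) = T ↓ F = F
¬(R ↓ (Q ↔ P)) = ¬F = T
Thus S1 is true.

S2: Parsed as (¬R ⊕ (Q ∧ (P ⊕ ¬Q))) → ¬Q

¬R = ¬T = F
¬Q = ¬F = T
P ⊕ ¬Q = T ⊕ T = F
Q ∧ (P ⊕ ¬Q) = F ∧ F = F
¬R ⊕ (Q ∧ (P ⊕ ¬Q)) = F ⊕ F = F
¬Q = ¬F = T
(¬R ⊕ (Q ∧ (P ⊕ ¬Q))) → ¬Q = F → T = T
So S2 is true.

S3: This is (¬P ↔ ¬R) ∨ (¬Q ↓ P).

¬P = ¬T = F
¬R = ¬T = F
¬P ↔ ¬R = F ↔ F = T
¬Q = ¬F = T
¬Q ↓ P = T ↓ T = F
(¬P ↔ ¬R) ∨ (¬Q ↓ P) = T ∨ F = T
So S3 is true.

Count: 3.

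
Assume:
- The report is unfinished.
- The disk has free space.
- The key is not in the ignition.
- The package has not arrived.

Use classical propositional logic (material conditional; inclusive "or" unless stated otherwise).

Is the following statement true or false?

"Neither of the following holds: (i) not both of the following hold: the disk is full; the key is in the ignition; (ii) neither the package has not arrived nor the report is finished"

false

Let Q = "the disk is full" (False), R = "the key is in the ignition" (False), S = "the package has arrived" (False), P = "the report is finished" (False).
Parsed as (Q nand R) nor (not S nor P)

Q nand R = False nand False = True
not S = not False = True
not S nor P = True nor False = False
(Q nand R) nor (not S nor P) = True nor False = False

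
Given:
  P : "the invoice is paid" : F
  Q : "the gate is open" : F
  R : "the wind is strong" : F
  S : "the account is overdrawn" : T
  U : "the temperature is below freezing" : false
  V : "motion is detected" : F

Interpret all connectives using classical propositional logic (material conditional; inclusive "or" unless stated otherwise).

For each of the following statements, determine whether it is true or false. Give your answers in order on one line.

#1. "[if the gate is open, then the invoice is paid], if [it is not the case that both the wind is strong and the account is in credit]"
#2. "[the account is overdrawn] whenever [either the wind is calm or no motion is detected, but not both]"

#1: Formalization: (R nand not S) -> (Q -> P)

not S = not True = False
R nand not S = False nand False = True
Q -> P = False -> False = True
(R nand not S) -> (Q -> P) = True -> True = True
So #1 is true.

#2: Parsed as (not R xor not V) -> S

not R = not False = True
not V = not False = True
not R xor not V = True xor True = False
(not R xor not V) -> S = False -> True = True
Hence #2 is true.

#1 true; #2 true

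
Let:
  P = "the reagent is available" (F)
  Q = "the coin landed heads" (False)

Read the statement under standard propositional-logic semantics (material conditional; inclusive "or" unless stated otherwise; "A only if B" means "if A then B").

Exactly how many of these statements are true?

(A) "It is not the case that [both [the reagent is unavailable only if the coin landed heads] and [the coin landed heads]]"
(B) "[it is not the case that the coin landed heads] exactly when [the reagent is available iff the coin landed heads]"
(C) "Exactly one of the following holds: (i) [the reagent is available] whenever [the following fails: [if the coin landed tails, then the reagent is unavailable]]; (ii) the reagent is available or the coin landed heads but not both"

(A): Formalization: not ((not P -> Q) and Q)

not P = not False = True
not P -> Q = True -> False = False
(not P -> Q) and Q = False and False = False
not ((not P -> Q) and Q) = not False = True
So (A) is true.

(B): Formalization: not Q iff (P iff Q)

not Q = not False = True
P iff Q = False iff False = True
not Q iff (P iff Q) = True iff True = True
So (B) is true.

(C): Parsed as (not (not Q -> not P) -> P) xor (P xor Q)

not Q = not False = True
not P = not False = True
not Q -> not P = True -> True = True
not (not Q -> not P) = not True = False
not (not Q -> not P) -> P = False -> False = True
P xor Q = False xor False = False
(not (not Q -> not P) -> P) xor (P xor Q) = True xor False = True
So (C) is true.

True statements: 3 ((A), (B), (C)).

3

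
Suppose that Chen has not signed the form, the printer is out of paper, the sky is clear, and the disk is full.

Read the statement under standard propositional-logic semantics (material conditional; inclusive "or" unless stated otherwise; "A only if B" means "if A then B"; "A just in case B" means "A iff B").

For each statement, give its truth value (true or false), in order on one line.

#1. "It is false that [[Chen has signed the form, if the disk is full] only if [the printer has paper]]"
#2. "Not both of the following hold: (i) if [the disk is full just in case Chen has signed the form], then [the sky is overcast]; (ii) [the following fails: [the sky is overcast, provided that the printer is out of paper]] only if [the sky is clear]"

#1 False; #2 False

Let K = "the disk is full" (T), U = "Chen has signed the form" (F), R = "the printer has paper" (F), S = "the sky is overcast" (F).

#1: This is ¬((K → U) → R).

K → U = T → F = F
(K → U) → R = F → F = T
¬((K → U) → R) = ¬T = F
Hence #1 is false.

#2: In symbols: ((K ↔ U) → S) ↑ (¬(¬R → S) → ¬S)

K ↔ U = T ↔ F = F
(K ↔ U) → S = F → F = T
¬R = ¬F = T
¬R → S = T → F = F
¬(¬R → S) = ¬F = T
¬S = ¬F = T
¬(¬R → S) → ¬S = T → T = T
((K ↔ U) → S) ↑ (¬(¬R → S) → ¬S) = T ↑ T = F
Thus #2 is false.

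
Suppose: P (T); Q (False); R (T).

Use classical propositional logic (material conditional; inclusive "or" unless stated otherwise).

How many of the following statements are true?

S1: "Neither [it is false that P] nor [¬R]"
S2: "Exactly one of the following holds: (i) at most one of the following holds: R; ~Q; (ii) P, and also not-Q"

S1: This is not P nor not R.

not P = not True = False
not R = not True = False
not P nor not R = False nor False = True
Hence S1 is true.

S2: This is (R nand not Q) xor (P and not Q).

not Q = not False = True
R nand not Q = True nand True = False
not Q = not False = True
P and not Q = True and True = True
(R nand not Q) xor (P and not Q) = False xor True = True
Hence S2 is true.

True statements: 2.

2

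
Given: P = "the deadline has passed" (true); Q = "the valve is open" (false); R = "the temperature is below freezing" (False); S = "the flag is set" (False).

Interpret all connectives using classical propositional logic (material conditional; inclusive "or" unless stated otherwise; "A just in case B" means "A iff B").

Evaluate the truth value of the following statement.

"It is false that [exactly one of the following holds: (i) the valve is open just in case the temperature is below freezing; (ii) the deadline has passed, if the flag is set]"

true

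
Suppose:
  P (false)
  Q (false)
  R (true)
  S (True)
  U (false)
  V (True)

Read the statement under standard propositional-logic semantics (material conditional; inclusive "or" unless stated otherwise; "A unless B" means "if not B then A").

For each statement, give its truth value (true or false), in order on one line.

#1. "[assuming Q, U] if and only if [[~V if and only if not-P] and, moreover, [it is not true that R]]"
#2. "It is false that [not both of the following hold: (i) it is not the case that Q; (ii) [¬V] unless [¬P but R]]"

#1 false; #2 true

#1: In symbols: (Q → U) ↔ ((¬V ↔ ¬P) ∧ ¬R)

Q → U = F → F = T
¬V = ¬T = F
¬P = ¬F = T
¬V ↔ ¬P = F ↔ T = F
¬R = ¬T = F
(¬V ↔ ¬P) ∧ ¬R = F ∧ F = F
(Q → U) ↔ ((¬V ↔ ¬P) ∧ ¬R) = T ↔ F = F
Thus #1 is false.

#2: In symbols: ¬(¬Q ↑ (¬V ∨ (¬P ∧ R)))

¬Q = ¬F = T
¬V = ¬T = F
¬P = ¬F = T
¬P ∧ R = T ∧ T = T
¬V ∨ (¬P ∧ R) = F ∨ T = T
¬Q ↑ (¬V ∨ (¬P ∧ R)) = T ↑ T = F
¬(¬Q ↑ (¬V ∨ (¬P ∧ R))) = ¬F = T
Thus #2 is true.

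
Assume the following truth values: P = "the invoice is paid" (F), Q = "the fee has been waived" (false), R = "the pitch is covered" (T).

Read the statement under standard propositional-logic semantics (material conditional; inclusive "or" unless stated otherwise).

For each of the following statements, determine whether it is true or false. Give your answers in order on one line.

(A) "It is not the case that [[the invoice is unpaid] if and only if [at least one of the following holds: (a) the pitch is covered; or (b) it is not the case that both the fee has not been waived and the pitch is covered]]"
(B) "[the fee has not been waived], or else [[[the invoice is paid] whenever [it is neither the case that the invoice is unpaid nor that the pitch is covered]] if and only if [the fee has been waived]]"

(A) F; (B) T

(A): This is not (not P iff (R or (not Q nand R))).

not P = not False = True
not Q = not False = True
not Q nand R = True nand True = False
R or (not Q nand R) = True or False = True
not P iff (R or (not Q nand R)) = True iff True = True
not (not P iff (R or (not Q nand R))) = not True = False
So (A) is false.

(B): This is not Q or (((not P nor R) -> P) iff Q).

not Q = not False = True
not P = not False = True
not P nor R = True nor True = False
(not P nor R) -> P = False -> False = True
((not P nor R) -> P) iff Q = True iff False = False
not Q or (((not P nor R) -> P) iff Q) = True or False = True
So (B) is true.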